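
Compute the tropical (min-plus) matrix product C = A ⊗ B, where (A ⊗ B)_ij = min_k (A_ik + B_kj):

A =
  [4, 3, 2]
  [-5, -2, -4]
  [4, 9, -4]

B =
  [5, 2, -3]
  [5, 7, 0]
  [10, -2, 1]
A ⊗ B =
  [8, 0, 1]
  [0, -6, -8]
  [6, -6, -3]

Apply the min-plus product entry-by-entry:
  C[0][0] = min over k of (A[0][0] + B[0][0] = 4 + 5 = 9, A[0][1] + B[1][0] = 3 + 5 = 8, A[0][2] + B[2][0] = 2 + 10 = 12) = 8 (attained at k = 1)
  C[0][1] = min over k of (A[0][0] + B[0][1] = 4 + 2 = 6, A[0][1] + B[1][1] = 3 + 7 = 10, A[0][2] + B[2][1] = 2 + -2 = 0) = 0 (attained at k = 2)
  C[0][2] = min over k of (A[0][0] + B[0][2] = 4 + -3 = 1, A[0][1] + B[1][2] = 3 + 0 = 3, A[0][2] + B[2][2] = 2 + 1 = 3) = 1 (attained at k = 0)
  C[1][0] = min over k of (A[1][0] + B[0][0] = -5 + 5 = 0, A[1][1] + B[1][0] = -2 + 5 = 3, A[1][2] + B[2][0] = -4 + 10 = 6) = 0 (attained at k = 0)
  C[1][1] = min over k of (A[1][0] + B[0][1] = -5 + 2 = -3, A[1][1] + B[1][1] = -2 + 7 = 5, A[1][2] + B[2][1] = -4 + -2 = -6) = -6 (attained at k = 2)
  C[1][2] = min over k of (A[1][0] + B[0][2] = -5 + -3 = -8, A[1][1] + B[1][2] = -2 + 0 = -2, A[1][2] + B[2][2] = -4 + 1 = -3) = -8 (attained at k = 0)
  C[2][0] = min over k of (A[2][0] + B[0][0] = 4 + 5 = 9, A[2][1] + B[1][0] = 9 + 5 = 14, A[2][2] + B[2][0] = -4 + 10 = 6) = 6 (attained at k = 2)
  C[2][1] = min over k of (A[2][0] + B[0][1] = 4 + 2 = 6, A[2][1] + B[1][1] = 9 + 7 = 16, A[2][2] + B[2][1] = -4 + -2 = -6) = -6 (attained at k = 2)
  C[2][2] = min over k of (A[2][0] + B[0][2] = 4 + -3 = 1, A[2][1] + B[1][2] = 9 + 0 = 9, A[2][2] + B[2][2] = -4 + 1 = -3) = -3 (attained at k = 2)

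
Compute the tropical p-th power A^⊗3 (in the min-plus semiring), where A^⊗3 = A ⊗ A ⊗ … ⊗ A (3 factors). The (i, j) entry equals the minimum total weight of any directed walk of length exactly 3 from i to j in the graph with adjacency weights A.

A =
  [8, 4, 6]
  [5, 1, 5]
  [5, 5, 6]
A^⊗3 =
  [10, 6, 10]
  [7, 3, 7]
  [11, 7, 11]

Each entry (A^⊗3)_ij equals the minimum over all length-3 walks i = v_0 → v_1 → … → v_3 = j of Σ_t A[v_t][v_{t+1}]. For example, for (i, j) = (0, 2) we minimise over 9 possible intermediate vertex sequences; the minimum is 10, attained along the walk 0 → 1 → 1 → 2.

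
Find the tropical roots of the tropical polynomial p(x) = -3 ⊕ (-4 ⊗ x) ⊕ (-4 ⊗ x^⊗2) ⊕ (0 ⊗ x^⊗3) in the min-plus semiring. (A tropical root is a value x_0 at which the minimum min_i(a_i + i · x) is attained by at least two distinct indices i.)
Roots: {-4, 0, 1}

Each tropical root is a break point of the lower envelope of the lines y = a_i + i · x (there are 4 lines, with slopes 0, 1, ..., 3). Only the lines that attain the minimum somewhere contribute to roots; other lines are dominated. Here the surviving (envelope) indices are i = 3, i = 2, i = 1, i = 0.
Intersections between consecutive envelope lines give the roots: for adjacent envelope indices i < j the intersection is x = (a_i − a_j) / (j − i). Reading off the sorted break points: {-4, 0, 1}.
Verification: at each break x_0, at least two indices attain the minimum of min_i(a_i + i · x_0).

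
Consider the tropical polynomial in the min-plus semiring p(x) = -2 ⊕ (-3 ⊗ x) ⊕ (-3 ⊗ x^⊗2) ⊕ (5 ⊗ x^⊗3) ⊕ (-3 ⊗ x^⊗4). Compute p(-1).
p(-1) = -7

A tropical monomial a ⊗ x^⊗i evaluates to a + i · x. Evaluating each term at x = -1:
  Term 0 contributes -2 + 0 · -1 = -2
  Term 1 contributes -3 + 1 · -1 = -4
  Term 2 contributes -3 + 2 · -1 = -5
  Term 3 contributes 5 + 3 · -1 = 2
  Term 4 contributes -3 + 4 · -1 = -7
p(-1) = ⊕ of these = min[-2, -4, -5, 2, -7] = -7.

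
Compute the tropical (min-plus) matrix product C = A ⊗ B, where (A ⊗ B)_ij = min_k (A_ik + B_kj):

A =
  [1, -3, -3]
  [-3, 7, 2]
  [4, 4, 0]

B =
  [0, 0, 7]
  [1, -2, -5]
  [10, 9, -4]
A ⊗ B =
  [-2, -5, -8]
  [-3, -3, -2]
  [4, 2, -4]

Apply the min-plus product entry-by-entry:
  C[0][0] = min over k of (A[0][0] + B[0][0] = 1 + 0 = 1, A[0][1] + B[1][0] = -3 + 1 = -2, A[0][2] + B[2][0] = -3 + 10 = 7) = -2 (attained at k = 1)
  C[0][1] = min over k of (A[0][0] + B[0][1] = 1 + 0 = 1, A[0][1] + B[1][1] = -3 + -2 = -5, A[0][2] + B[2][1] = -3 + 9 = 6) = -5 (attained at k = 1)
  C[0][2] = min over k of (A[0][0] + B[0][2] = 1 + 7 = 8, A[0][1] + B[1][2] = -3 + -5 = -8, A[0][2] + B[2][2] = -3 + -4 = -7) = -8 (attained at k = 1)
  C[1][0] = min over k of (A[1][0] + B[0][0] = -3 + 0 = -3, A[1][1] + B[1][0] = 7 + 1 = 8, A[1][2] + B[2][0] = 2 + 10 = 12) = -3 (attained at k = 0)
  C[1][1] = min over k of (A[1][0] + B[0][1] = -3 + 0 = -3, A[1][1] + B[1][1] = 7 + -2 = 5, A[1][2] + B[2][1] = 2 + 9 = 11) = -3 (attained at k = 0)
  C[1][2] = min over k of (A[1][0] + B[0][2] = -3 + 7 = 4, A[1][1] + B[1][2] = 7 + -5 = 2, A[1][2] + B[2][2] = 2 + -4 = -2) = -2 (attained at k = 2)
  C[2][0] = min over k of (A[2][0] + B[0][0] = 4 + 0 = 4, A[2][1] + B[1][0] = 4 + 1 = 5, A[2][2] + B[2][0] = 0 + 10 = 10) = 4 (attained at k = 0)
  C[2][1] = min over k of (A[2][0] + B[0][1] = 4 + 0 = 4, A[2][1] + B[1][1] = 4 + -2 = 2, A[2][2] + B[2][1] = 0 + 9 = 9) = 2 (attained at k = 1)
  C[2][2] = min over k of (A[2][0] + B[0][2] = 4 + 7 = 11, A[2][1] + B[1][2] = 4 + -5 = -1, A[2][2] + B[2][2] = 0 + -4 = -4) = -4 (attained at k = 2)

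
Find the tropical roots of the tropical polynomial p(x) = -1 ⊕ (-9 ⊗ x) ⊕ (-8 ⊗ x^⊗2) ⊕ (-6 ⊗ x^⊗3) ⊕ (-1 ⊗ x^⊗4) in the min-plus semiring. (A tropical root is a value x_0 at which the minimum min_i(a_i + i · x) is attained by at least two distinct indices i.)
Roots: {-5, -2, -1, 8}

Each tropical root is a break point of the lower envelope of the lines y = a_i + i · x (there are 5 lines, with slopes 0, 1, ..., 4). Only the lines that attain the minimum somewhere contribute to roots; other lines are dominated. Here the surviving (envelope) indices are i = 4, i = 3, i = 2, i = 1, i = 0.
Intersections between consecutive envelope lines give the roots: for adjacent envelope indices i < j the intersection is x = (a_i − a_j) / (j − i). Reading off the sorted break points: {-5, -2, -1, 8}.
Verification: at each break x_0, at least two indices attain the minimum of min_i(a_i + i · x_0).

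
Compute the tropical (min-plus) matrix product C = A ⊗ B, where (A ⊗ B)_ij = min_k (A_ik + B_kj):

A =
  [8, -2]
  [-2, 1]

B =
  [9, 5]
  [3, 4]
A ⊗ B =
  [1, 2]
  [4, 3]

Apply the min-plus product entry-by-entry:
  C[0][0] = min over k of (A[0][0] + B[0][0] = 8 + 9 = 17, A[0][1] + B[1][0] = -2 + 3 = 1) = 1 (attained at k = 1)
  C[0][1] = min over k of (A[0][0] + B[0][1] = 8 + 5 = 13, A[0][1] + B[1][1] = -2 + 4 = 2) = 2 (attained at k = 1)
  C[1][0] = min over k of (A[1][0] + B[0][0] = -2 + 9 = 7, A[1][1] + B[1][0] = 1 + 3 = 4) = 4 (attained at k = 1)
  C[1][1] = min over k of (A[1][0] + B[0][1] = -2 + 5 = 3, A[1][1] + B[1][1] = 1 + 4 = 5) = 3 (attained at k = 0)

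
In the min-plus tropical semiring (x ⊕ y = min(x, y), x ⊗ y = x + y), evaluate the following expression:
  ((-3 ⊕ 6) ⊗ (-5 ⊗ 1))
((-3 ⊕ 6) ⊗ (-5 ⊗ 1)) = -7

Expand innermost to outermost. Recall ⊕ takes the minimum of its arguments and ⊗ takes their sum. Working out the expression ((-3 ⊕ 6) ⊗ (-5 ⊗ 1)) gives -7.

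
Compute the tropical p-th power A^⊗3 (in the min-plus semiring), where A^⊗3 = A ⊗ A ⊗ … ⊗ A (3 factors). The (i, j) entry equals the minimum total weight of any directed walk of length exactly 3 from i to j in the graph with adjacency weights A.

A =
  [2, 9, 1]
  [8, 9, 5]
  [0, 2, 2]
A^⊗3 =
  [3, 5, 2]
  [7, 9, 6]
  [1, 3, 3]

Each entry (A^⊗3)_ij equals the minimum over all length-3 walks i = v_0 → v_1 → … → v_3 = j of Σ_t A[v_t][v_{t+1}]. For example, for (i, j) = (0, 2) we minimise over 9 possible intermediate vertex sequences; the minimum is 2, attained along the walk 0 → 2 → 0 → 2.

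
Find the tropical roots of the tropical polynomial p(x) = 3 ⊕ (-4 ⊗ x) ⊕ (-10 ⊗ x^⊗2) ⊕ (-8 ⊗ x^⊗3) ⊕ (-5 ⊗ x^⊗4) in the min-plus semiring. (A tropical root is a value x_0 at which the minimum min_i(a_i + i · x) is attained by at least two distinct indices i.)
Roots: {-3, -2, 6, 7}

Each tropical root is a break point of the lower envelope of the lines y = a_i + i · x (there are 5 lines, with slopes 0, 1, ..., 4). Only the lines that attain the minimum somewhere contribute to roots; other lines are dominated. Here the surviving (envelope) indices are i = 4, i = 3, i = 2, i = 1, i = 0.
Intersections between consecutive envelope lines give the roots: for adjacent envelope indices i < j the intersection is x = (a_i − a_j) / (j − i). Reading off the sorted break points: {-3, -2, 6, 7}.
Verification: at each break x_0, at least two indices attain the minimum of min_i(a_i + i · x_0).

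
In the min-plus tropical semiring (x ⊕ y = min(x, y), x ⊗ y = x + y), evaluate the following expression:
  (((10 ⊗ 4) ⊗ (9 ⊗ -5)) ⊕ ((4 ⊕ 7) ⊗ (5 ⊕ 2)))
(((10 ⊗ 4) ⊗ (9 ⊗ -5)) ⊕ ((4 ⊕ 7) ⊗ (5 ⊕ 2))) = 6

Expand innermost to outermost. Recall ⊕ takes the minimum of its arguments and ⊗ takes their sum. Working out the expression (((10 ⊗ 4) ⊗ (9 ⊗ -5)) ⊕ ((4 ⊕ 7) ⊗ (5 ⊕ 2))) gives 6.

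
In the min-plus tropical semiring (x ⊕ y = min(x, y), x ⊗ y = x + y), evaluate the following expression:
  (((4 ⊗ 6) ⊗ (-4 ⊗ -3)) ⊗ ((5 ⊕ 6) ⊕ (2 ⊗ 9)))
(((4 ⊗ 6) ⊗ (-4 ⊗ -3)) ⊗ ((5 ⊕ 6) ⊕ (2 ⊗ 9))) = 8

Expand innermost to outermost. Recall ⊕ takes the minimum of its arguments and ⊗ takes their sum. Working out the expression (((4 ⊗ 6) ⊗ (-4 ⊗ -3)) ⊗ ((5 ⊕ 6) ⊕ (2 ⊗ 9))) gives 8.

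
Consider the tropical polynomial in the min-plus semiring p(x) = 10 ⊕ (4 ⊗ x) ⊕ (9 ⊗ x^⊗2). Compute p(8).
p(8) = 10

A tropical monomial a ⊗ x^⊗i evaluates to a + i · x. Evaluating each term at x = 8:
  Term 0 contributes 10 + 0 · 8 = 10
  Term 1 contributes 4 + 1 · 8 = 12
  Term 2 contributes 9 + 2 · 8 = 25
p(8) = ⊕ of these = min[10, 12, 25] = 10.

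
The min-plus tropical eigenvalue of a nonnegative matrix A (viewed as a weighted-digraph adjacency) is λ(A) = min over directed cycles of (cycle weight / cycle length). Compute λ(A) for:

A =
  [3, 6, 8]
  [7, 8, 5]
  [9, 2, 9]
λ(A) = 3

Enumerate directed cycles and compute their means (weight / length). Sample:
  cycle 0 → 0: weight = 3, length = 1, mean = 3/1 ≈ 3.000
  cycle 1 → 1: weight = 8, length = 1, mean = 8/1 ≈ 8.000
  cycle 2 → 2: weight = 9, length = 1, mean = 9/1 ≈ 9.000
  cycle 0 → 1 → 0: weight = 13, length = 2, mean = 13/2 ≈ 6.500
  cycle 0 → 2 → 0: weight = 17, length = 2, mean = 17/2 ≈ 8.500
  cycle 1 → 0 → 1: weight = 13, length = 2, mean = 13/2 ≈ 6.500
Minimum mean = 3.000, attained e.g. along the cycle 0 → 0 with weight 3 and length 1. So λ(A) = 3/1 = 3.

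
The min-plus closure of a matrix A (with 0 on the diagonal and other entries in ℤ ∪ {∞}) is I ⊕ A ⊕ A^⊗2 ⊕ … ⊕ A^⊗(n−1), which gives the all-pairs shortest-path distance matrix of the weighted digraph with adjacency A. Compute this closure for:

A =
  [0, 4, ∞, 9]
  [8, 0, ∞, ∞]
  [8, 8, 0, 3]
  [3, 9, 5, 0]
Closure =
  [0, 4, 14, 9]
  [8, 0, 22, 17]
  [6, 8, 0, 3]
  [3, 7, 5, 0]

This is the Floyd-Warshall all-pairs shortest-path computation. For each intermediate vertex k = 0, 1, …, 3, update dist[i][j] ← min(dist[i][j], dist[i][k] + dist[k][j]). The final matrix gives, for each (i, j), the minimum total weight of any directed path from i to j (possibly empty when i = j).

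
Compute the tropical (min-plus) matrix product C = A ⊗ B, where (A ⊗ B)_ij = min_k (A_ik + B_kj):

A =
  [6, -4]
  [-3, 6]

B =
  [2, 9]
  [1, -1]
A ⊗ B =
  [-3, -5]
  [-1, 5]

Apply the min-plus product entry-by-entry:
  C[0][0] = min over k of (A[0][0] + B[0][0] = 6 + 2 = 8, A[0][1] + B[1][0] = -4 + 1 = -3) = -3 (attained at k = 1)
  C[0][1] = min over k of (A[0][0] + B[0][1] = 6 + 9 = 15, A[0][1] + B[1][1] = -4 + -1 = -5) = -5 (attained at k = 1)
  C[1][0] = min over k of (A[1][0] + B[0][0] = -3 + 2 = -1, A[1][1] + B[1][0] = 6 + 1 = 7) = -1 (attained at k = 0)
  C[1][1] = min over k of (A[1][0] + B[0][1] = -3 + 9 = 6, A[1][1] + B[1][1] = 6 + -1 = 5) = 5 (attained at k = 1)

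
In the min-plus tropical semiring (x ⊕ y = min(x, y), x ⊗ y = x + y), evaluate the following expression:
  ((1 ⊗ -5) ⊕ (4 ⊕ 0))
((1 ⊗ -5) ⊕ (4 ⊕ 0)) = -4

Expand innermost to outermost. Recall ⊕ takes the minimum of its arguments and ⊗ takes their sum. Working out the expression ((1 ⊗ -5) ⊕ (4 ⊕ 0)) gives -4.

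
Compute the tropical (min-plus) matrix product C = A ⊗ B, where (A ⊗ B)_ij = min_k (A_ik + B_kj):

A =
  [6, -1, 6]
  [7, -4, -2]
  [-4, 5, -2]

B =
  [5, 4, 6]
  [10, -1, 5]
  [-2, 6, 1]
A ⊗ B =
  [4, -2, 4]
  [-4, -5, -1]
  [-4, 0, -1]

Apply the min-plus product entry-by-entry:
  C[0][0] = min over k of (A[0][0] + B[0][0] = 6 + 5 = 11, A[0][1] + B[1][0] = -1 + 10 = 9, A[0][2] + B[2][0] = 6 + -2 = 4) = 4 (attained at k = 2)
  C[0][1] = min over k of (A[0][0] + B[0][1] = 6 + 4 = 10, A[0][1] + B[1][1] = -1 + -1 = -2, A[0][2] + B[2][1] = 6 + 6 = 12) = -2 (attained at k = 1)
  C[0][2] = min over k of (A[0][0] + B[0][2] = 6 + 6 = 12, A[0][1] + B[1][2] = -1 + 5 = 4, A[0][2] + B[2][2] = 6 + 1 = 7) = 4 (attained at k = 1)
  C[1][0] = min over k of (A[1][0] + B[0][0] = 7 + 5 = 12, A[1][1] + B[1][0] = -4 + 10 = 6, A[1][2] + B[2][0] = -2 + -2 = -4) = -4 (attained at k = 2)
  C[1][1] = min over k of (A[1][0] + B[0][1] = 7 + 4 = 11, A[1][1] + B[1][1] = -4 + -1 = -5, A[1][2] + B[2][1] = -2 + 6 = 4) = -5 (attained at k = 1)
  C[1][2] = min over k of (A[1][0] + B[0][2] = 7 + 6 = 13, A[1][1] + B[1][2] = -4 + 5 = 1, A[1][2] + B[2][2] = -2 + 1 = -1) = -1 (attained at k = 2)
  C[2][0] = min over k of (A[2][0] + B[0][0] = -4 + 5 = 1, A[2][1] + B[1][0] = 5 + 10 = 15, A[2][2] + B[2][0] = -2 + -2 = -4) = -4 (attained at k = 2)
  C[2][1] = min over k of (A[2][0] + B[0][1] = -4 + 4 = 0, A[2][1] + B[1][1] = 5 + -1 = 4, A[2][2] + B[2][1] = -2 + 6 = 4) = 0 (attained at k = 0)
  C[2][2] = min over k of (A[2][0] + B[0][2] = -4 + 6 = 2, A[2][1] + B[1][2] = 5 + 5 = 10, A[2][2] + B[2][2] = -2 + 1 = -1) = -1 (attained at k = 2)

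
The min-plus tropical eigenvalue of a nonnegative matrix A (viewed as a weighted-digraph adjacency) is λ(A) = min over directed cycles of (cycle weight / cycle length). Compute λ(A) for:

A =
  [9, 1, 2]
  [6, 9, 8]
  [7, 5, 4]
λ(A) = 7/2

Enumerate directed cycles and compute their means (weight / length). Sample:
  cycle 0 → 0: weight = 9, length = 1, mean = 9/1 ≈ 9.000
  cycle 1 → 1: weight = 9, length = 1, mean = 9/1 ≈ 9.000
  cycle 2 → 2: weight = 4, length = 1, mean = 4/1 ≈ 4.000
  cycle 0 → 1 → 0: weight = 7, length = 2, mean = 7/2 ≈ 3.500
  cycle 0 → 2 → 0: weight = 9, length = 2, mean = 9/2 ≈ 4.500
  cycle 1 → 0 → 1: weight = 7, length = 2, mean = 7/2 ≈ 3.500
Minimum mean = 3.500, attained e.g. along the cycle 0 → 1 → 0 with weight 7 and length 2. So λ(A) = 7/2 = 7/2.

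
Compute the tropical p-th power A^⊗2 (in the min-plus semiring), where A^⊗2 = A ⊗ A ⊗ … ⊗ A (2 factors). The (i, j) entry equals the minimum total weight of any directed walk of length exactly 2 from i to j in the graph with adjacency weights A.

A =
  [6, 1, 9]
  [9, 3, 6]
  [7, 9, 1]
A^⊗2 =
  [10, 4, 7]
  [12, 6, 7]
  [8, 8, 2]

Each entry (A^⊗2)_ij equals the minimum over all length-2 walks i = v_0 → v_1 → … → v_2 = j of Σ_t A[v_t][v_{t+1}]. For example, for (i, j) = (0, 2) we minimise over 3 possible intermediate vertex sequences; the minimum is 7, attained along the walk 0 → 1 → 2.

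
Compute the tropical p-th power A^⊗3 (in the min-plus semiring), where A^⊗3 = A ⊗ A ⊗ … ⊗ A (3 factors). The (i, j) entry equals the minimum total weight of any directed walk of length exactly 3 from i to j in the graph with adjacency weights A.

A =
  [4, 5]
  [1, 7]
A^⊗3 =
  [10, 11]
  [7, 10]

Each entry (A^⊗3)_ij equals the minimum over all length-3 walks i = v_0 → v_1 → … → v_3 = j of Σ_t A[v_t][v_{t+1}]. For example, for (i, j) = (0, 1) we minimise over 4 possible intermediate vertex sequences; the minimum is 11, attained along the walk 0 → 1 → 0 → 1.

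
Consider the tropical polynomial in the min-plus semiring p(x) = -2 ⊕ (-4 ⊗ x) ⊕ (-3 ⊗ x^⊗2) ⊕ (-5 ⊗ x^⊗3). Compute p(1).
p(1) = -3

A tropical monomial a ⊗ x^⊗i evaluates to a + i · x. Evaluating each term at x = 1:
  Term 0 contributes -2 + 0 · 1 = -2
  Term 1 contributes -4 + 1 · 1 = -3
  Term 2 contributes -3 + 2 · 1 = -1
  Term 3 contributes -5 + 3 · 1 = -2
p(1) = ⊕ of these = min[-2, -3, -1, -2] = -3.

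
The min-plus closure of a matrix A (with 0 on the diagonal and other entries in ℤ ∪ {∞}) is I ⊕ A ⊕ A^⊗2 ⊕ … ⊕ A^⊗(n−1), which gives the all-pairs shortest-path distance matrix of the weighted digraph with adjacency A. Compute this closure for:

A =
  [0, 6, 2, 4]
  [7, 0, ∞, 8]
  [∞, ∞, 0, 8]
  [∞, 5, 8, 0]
Closure =
  [0, 6, 2, 4]
  [7, 0, 9, 8]
  [20, 13, 0, 8]
  [12, 5, 8, 0]

This is the Floyd-Warshall all-pairs shortest-path computation. For each intermediate vertex k = 0, 1, …, 3, update dist[i][j] ← min(dist[i][j], dist[i][k] + dist[k][j]). The final matrix gives, for each (i, j), the minimum total weight of any directed path from i to j (possibly empty when i = j).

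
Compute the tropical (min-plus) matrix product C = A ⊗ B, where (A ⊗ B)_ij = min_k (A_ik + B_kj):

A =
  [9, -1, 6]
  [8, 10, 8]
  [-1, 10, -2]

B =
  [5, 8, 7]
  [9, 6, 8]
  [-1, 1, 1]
A ⊗ B =
  [5, 5, 7]
  [7, 9, 9]
  [-3, -1, -1]

Apply the min-plus product entry-by-entry:
  C[0][0] = min over k of (A[0][0] + B[0][0] = 9 + 5 = 14, A[0][1] + B[1][0] = -1 + 9 = 8, A[0][2] + B[2][0] = 6 + -1 = 5) = 5 (attained at k = 2)
  C[0][1] = min over k of (A[0][0] + B[0][1] = 9 + 8 = 17, A[0][1] + B[1][1] = -1 + 6 = 5, A[0][2] + B[2][1] = 6 + 1 = 7) = 5 (attained at k = 1)
  C[0][2] = min over k of (A[0][0] + B[0][2] = 9 + 7 = 16, A[0][1] + B[1][2] = -1 + 8 = 7, A[0][2] + B[2][2] = 6 + 1 = 7) = 7 (attained at k = 1)
  C[1][0] = min over k of (A[1][0] + B[0][0] = 8 + 5 = 13, A[1][1] + B[1][0] = 10 + 9 = 19, A[1][2] + B[2][0] = 8 + -1 = 7) = 7 (attained at k = 2)
  C[1][1] = min over k of (A[1][0] + B[0][1] = 8 + 8 = 16, A[1][1] + B[1][1] = 10 + 6 = 16, A[1][2] + B[2][1] = 8 + 1 = 9) = 9 (attained at k = 2)
  C[1][2] = min over k of (A[1][0] + B[0][2] = 8 + 7 = 15, A[1][1] + B[1][2] = 10 + 8 = 18, A[1][2] + B[2][2] = 8 + 1 = 9) = 9 (attained at k = 2)
  C[2][0] = min over k of (A[2][0] + B[0][0] = -1 + 5 = 4, A[2][1] + B[1][0] = 10 + 9 = 19, A[2][2] + B[2][0] = -2 + -1 = -3) = -3 (attained at k = 2)
  C[2][1] = min over k of (A[2][0] + B[0][1] = -1 + 8 = 7, A[2][1] + B[1][1] = 10 + 6 = 16, A[2][2] + B[2][1] = -2 + 1 = -1) = -1 (attained at k = 2)
  C[2][2] = min over k of (A[2][0] + B[0][2] = -1 + 7 = 6, A[2][1] + B[1][2] = 10 + 8 = 18, A[2][2] + B[2][2] = -2 + 1 = -1) = -1 (attained at k = 2)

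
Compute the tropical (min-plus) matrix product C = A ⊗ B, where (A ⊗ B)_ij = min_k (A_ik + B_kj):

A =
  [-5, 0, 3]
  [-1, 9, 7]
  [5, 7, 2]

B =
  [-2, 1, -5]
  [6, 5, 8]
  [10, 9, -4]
A ⊗ B =
  [-7, -4, -10]
  [-3, 0, -6]
  [3, 6, -2]

Apply the min-plus product entry-by-entry:
  C[0][0] = min over k of (A[0][0] + B[0][0] = -5 + -2 = -7, A[0][1] + B[1][0] = 0 + 6 = 6, A[0][2] + B[2][0] = 3 + 10 = 13) = -7 (attained at k = 0)
  C[0][1] = min over k of (A[0][0] + B[0][1] = -5 + 1 = -4, A[0][1] + B[1][1] = 0 + 5 = 5, A[0][2] + B[2][1] = 3 + 9 = 12) = -4 (attained at k = 0)
  C[0][2] = min over k of (A[0][0] + B[0][2] = -5 + -5 = -10, A[0][1] + B[1][2] = 0 + 8 = 8, A[0][2] + B[2][2] = 3 + -4 = -1) = -10 (attained at k = 0)
  C[1][0] = min over k of (A[1][0] + B[0][0] = -1 + -2 = -3, A[1][1] + B[1][0] = 9 + 6 = 15, A[1][2] + B[2][0] = 7 + 10 = 17) = -3 (attained at k = 0)
  C[1][1] = min over k of (A[1][0] + B[0][1] = -1 + 1 = 0, A[1][1] + B[1][1] = 9 + 5 = 14, A[1][2] + B[2][1] = 7 + 9 = 16) = 0 (attained at k = 0)
  C[1][2] = min over k of (A[1][0] + B[0][2] = -1 + -5 = -6, A[1][1] + B[1][2] = 9 + 8 = 17, A[1][2] + B[2][2] = 7 + -4 = 3) = -6 (attained at k = 0)
  C[2][0] = min over k of (A[2][0] + B[0][0] = 5 + -2 = 3, A[2][1] + B[1][0] = 7 + 6 = 13, A[2][2] + B[2][0] = 2 + 10 = 12) = 3 (attained at k = 0)
  C[2][1] = min over k of (A[2][0] + B[0][1] = 5 + 1 = 6, A[2][1] + B[1][1] = 7 + 5 = 12, A[2][2] + B[2][1] = 2 + 9 = 11) = 6 (attained at k = 0)
  C[2][2] = min over k of (A[2][0] + B[0][2] = 5 + -5 = 0, A[2][1] + B[1][2] = 7 + 8 = 15, A[2][2] + B[2][2] = 2 + -4 = -2) = -2 (attained at k = 2)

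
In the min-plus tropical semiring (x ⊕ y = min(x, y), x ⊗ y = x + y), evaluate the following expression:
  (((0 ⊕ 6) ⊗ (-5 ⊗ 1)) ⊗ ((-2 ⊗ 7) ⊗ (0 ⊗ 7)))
(((0 ⊕ 6) ⊗ (-5 ⊗ 1)) ⊗ ((-2 ⊗ 7) ⊗ (0 ⊗ 7))) = 8

Expand innermost to outermost. Recall ⊕ takes the minimum of its arguments and ⊗ takes their sum. Working out the expression (((0 ⊕ 6) ⊗ (-5 ⊗ 1)) ⊗ ((-2 ⊗ 7) ⊗ (0 ⊗ 7))) gives 8.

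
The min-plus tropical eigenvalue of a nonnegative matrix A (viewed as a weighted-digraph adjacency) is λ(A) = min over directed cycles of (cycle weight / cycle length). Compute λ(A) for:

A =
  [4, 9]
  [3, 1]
λ(A) = 1

Enumerate directed cycles and compute their means (weight / length). Sample:
  cycle 0 → 0: weight = 4, length = 1, mean = 4/1 ≈ 4.000
  cycle 1 → 1: weight = 1, length = 1, mean = 1/1 ≈ 1.000
  cycle 0 → 1 → 0: weight = 12, length = 2, mean = 12/2 ≈ 6.000
  cycle 1 → 0 → 1: weight = 12, length = 2, mean = 12/2 ≈ 6.000
Minimum mean = 1.000, attained e.g. along the cycle 1 → 1 with weight 1 and length 1. So λ(A) = 1/1 = 1.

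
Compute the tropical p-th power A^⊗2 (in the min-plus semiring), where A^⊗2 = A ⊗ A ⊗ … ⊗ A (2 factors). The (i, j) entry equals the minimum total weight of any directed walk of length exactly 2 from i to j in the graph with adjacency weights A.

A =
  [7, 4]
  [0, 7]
A^⊗2 =
  [4, 11]
  [7, 4]

Each entry (A^⊗2)_ij equals the minimum over all length-2 walks i = v_0 → v_1 → … → v_2 = j of Σ_t A[v_t][v_{t+1}]. For example, for (i, j) = (0, 1) we minimise over 2 possible intermediate vertex sequences; the minimum is 11, attained along the walk 0 → 0 → 1.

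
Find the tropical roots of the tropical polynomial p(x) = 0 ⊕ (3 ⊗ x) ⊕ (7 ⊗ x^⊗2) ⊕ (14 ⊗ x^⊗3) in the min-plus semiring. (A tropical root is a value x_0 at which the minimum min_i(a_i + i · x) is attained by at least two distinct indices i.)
Roots: {-7, -4, -3}

Each tropical root is a break point of the lower envelope of the lines y = a_i + i · x (there are 4 lines, with slopes 0, 1, ..., 3). Only the lines that attain the minimum somewhere contribute to roots; other lines are dominated. Here the surviving (envelope) indices are i = 3, i = 2, i = 1, i = 0.
Intersections between consecutive envelope lines give the roots: for adjacent envelope indices i < j the intersection is x = (a_i − a_j) / (j − i). Reading off the sorted break points: {-7, -4, -3}.
Verification: at each break x_0, at least two indices attain the minimum of min_i(a_i + i · x_0).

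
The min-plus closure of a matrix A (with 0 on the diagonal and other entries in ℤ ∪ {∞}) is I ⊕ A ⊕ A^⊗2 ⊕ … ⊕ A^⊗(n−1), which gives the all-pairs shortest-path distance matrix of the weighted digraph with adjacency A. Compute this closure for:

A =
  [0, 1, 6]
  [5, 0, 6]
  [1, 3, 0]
Closure =
  [0, 1, 6]
  [5, 0, 6]
  [1, 2, 0]

This is the Floyd-Warshall all-pairs shortest-path computation. For each intermediate vertex k = 0, 1, …, 2, update dist[i][j] ← min(dist[i][j], dist[i][k] + dist[k][j]). The final matrix gives, for each (i, j), the minimum total weight of any directed path from i to j (possibly empty when i = j).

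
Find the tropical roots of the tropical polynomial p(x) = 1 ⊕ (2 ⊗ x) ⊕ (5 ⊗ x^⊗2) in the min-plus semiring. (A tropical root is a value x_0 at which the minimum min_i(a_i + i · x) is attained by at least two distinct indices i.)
Roots: {-3, -1}

Each tropical root is a break point of the lower envelope of the lines y = a_i + i · x (there are 3 lines, with slopes 0, 1, ..., 2). Only the lines that attain the minimum somewhere contribute to roots; other lines are dominated. Here the surviving (envelope) indices are i = 2, i = 1, i = 0.
Intersections between consecutive envelope lines give the roots: for adjacent envelope indices i < j the intersection is x = (a_i − a_j) / (j − i). Reading off the sorted break points: {-3, -1}.
Verification: at each break x_0, at least two indices attain the minimum of min_i(a_i + i · x_0).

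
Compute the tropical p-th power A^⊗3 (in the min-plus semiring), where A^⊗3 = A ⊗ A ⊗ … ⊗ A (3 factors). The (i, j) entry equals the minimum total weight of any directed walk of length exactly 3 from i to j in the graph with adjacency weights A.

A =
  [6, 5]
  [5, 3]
A^⊗3 =
  [13, 11]
  [11, 9]

Each entry (A^⊗3)_ij equals the minimum over all length-3 walks i = v_0 → v_1 → … → v_3 = j of Σ_t A[v_t][v_{t+1}]. For example, for (i, j) = (0, 1) we minimise over 4 possible intermediate vertex sequences; the minimum is 11, attained along the walk 0 → 1 → 1 → 1.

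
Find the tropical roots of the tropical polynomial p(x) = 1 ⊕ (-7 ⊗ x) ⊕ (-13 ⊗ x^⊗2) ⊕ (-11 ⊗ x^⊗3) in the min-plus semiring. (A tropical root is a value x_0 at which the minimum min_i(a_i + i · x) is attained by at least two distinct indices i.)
Roots: {-2, 6, 8}

Each tropical root is a break point of the lower envelope of the lines y = a_i + i · x (there are 4 lines, with slopes 0, 1, ..., 3). Only the lines that attain the minimum somewhere contribute to roots; other lines are dominated. Here the surviving (envelope) indices are i = 3, i = 2, i = 1, i = 0.
Intersections between consecutive envelope lines give the roots: for adjacent envelope indices i < j the intersection is x = (a_i − a_j) / (j − i). Reading off the sorted break points: {-2, 6, 8}.
Verification: at each break x_0, at least two indices attain the minimum of min_i(a_i + i · x_0).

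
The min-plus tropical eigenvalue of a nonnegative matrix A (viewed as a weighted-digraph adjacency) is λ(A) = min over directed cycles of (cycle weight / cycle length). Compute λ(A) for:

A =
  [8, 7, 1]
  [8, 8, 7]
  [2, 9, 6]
λ(A) = 3/2

Enumerate directed cycles and compute their means (weight / length). Sample:
  cycle 0 → 0: weight = 8, length = 1, mean = 8/1 ≈ 8.000
  cycle 1 → 1: weight = 8, length = 1, mean = 8/1 ≈ 8.000
  cycle 2 → 2: weight = 6, length = 1, mean = 6/1 ≈ 6.000
  cycle 0 → 1 → 0: weight = 15, length = 2, mean = 15/2 ≈ 7.500
  cycle 0 → 2 → 0: weight = 3, length = 2, mean = 3/2 ≈ 1.500
  cycle 1 → 0 → 1: weight = 15, length = 2, mean = 15/2 ≈ 7.500
Minimum mean = 1.500, attained e.g. along the cycle 0 → 2 → 0 with weight 3 and length 2. So λ(A) = 3/2 = 3/2.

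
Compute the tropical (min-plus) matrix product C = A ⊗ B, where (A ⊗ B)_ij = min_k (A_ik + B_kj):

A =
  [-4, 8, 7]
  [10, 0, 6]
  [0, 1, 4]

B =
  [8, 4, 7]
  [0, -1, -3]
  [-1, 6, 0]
A ⊗ B =
  [4, 0, 3]
  [0, -1, -3]
  [1, 0, -2]

Apply the min-plus product entry-by-entry:
  C[0][0] = min over k of (A[0][0] + B[0][0] = -4 + 8 = 4, A[0][1] + B[1][0] = 8 + 0 = 8, A[0][2] + B[2][0] = 7 + -1 = 6) = 4 (attained at k = 0)
  C[0][1] = min over k of (A[0][0] + B[0][1] = -4 + 4 = 0, A[0][1] + B[1][1] = 8 + -1 = 7, A[0][2] + B[2][1] = 7 + 6 = 13) = 0 (attained at k = 0)
  C[0][2] = min over k of (A[0][0] + B[0][2] = -4 + 7 = 3, A[0][1] + B[1][2] = 8 + -3 = 5, A[0][2] + B[2][2] = 7 + 0 = 7) = 3 (attained at k = 0)
  C[1][0] = min over k of (A[1][0] + B[0][0] = 10 + 8 = 18, A[1][1] + B[1][0] = 0 + 0 = 0, A[1][2] + B[2][0] = 6 + -1 = 5) = 0 (attained at k = 1)
  C[1][1] = min over k of (A[1][0] + B[0][1] = 10 + 4 = 14, A[1][1] + B[1][1] = 0 + -1 = -1, A[1][2] + B[2][1] = 6 + 6 = 12) = -1 (attained at k = 1)
  C[1][2] = min over k of (A[1][0] + B[0][2] = 10 + 7 = 17, A[1][1] + B[1][2] = 0 + -3 = -3, A[1][2] + B[2][2] = 6 + 0 = 6) = -3 (attained at k = 1)
  C[2][0] = min over k of (A[2][0] + B[0][0] = 0 + 8 = 8, A[2][1] + B[1][0] = 1 + 0 = 1, A[2][2] + B[2][0] = 4 + -1 = 3) = 1 (attained at k = 1)
  C[2][1] = min over k of (A[2][0] + B[0][1] = 0 + 4 = 4, A[2][1] + B[1][1] = 1 + -1 = 0, A[2][2] + B[2][1] = 4 + 6 = 10) = 0 (attained at k = 1)
  C[2][2] = min over k of (A[2][0] + B[0][2] = 0 + 7 = 7, A[2][1] + B[1][2] = 1 + -3 = -2, A[2][2] + B[2][2] = 4 + 0 = 4) = -2 (attained at k = 1)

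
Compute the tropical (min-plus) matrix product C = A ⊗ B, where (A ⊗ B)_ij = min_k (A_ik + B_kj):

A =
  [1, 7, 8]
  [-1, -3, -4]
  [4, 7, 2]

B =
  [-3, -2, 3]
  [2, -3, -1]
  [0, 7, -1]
A ⊗ B =
  [-2, -1, 4]
  [-4, -6, -5]
  [1, 2, 1]

Apply the min-plus product entry-by-entry:
  C[0][0] = min over k of (A[0][0] + B[0][0] = 1 + -3 = -2, A[0][1] + B[1][0] = 7 + 2 = 9, A[0][2] + B[2][0] = 8 + 0 = 8) = -2 (attained at k = 0)
  C[0][1] = min over k of (A[0][0] + B[0][1] = 1 + -2 = -1, A[0][1] + B[1][1] = 7 + -3 = 4, A[0][2] + B[2][1] = 8 + 7 = 15) = -1 (attained at k = 0)
  C[0][2] = min over k of (A[0][0] + B[0][2] = 1 + 3 = 4, A[0][1] + B[1][2] = 7 + -1 = 6, A[0][2] + B[2][2] = 8 + -1 = 7) = 4 (attained at k = 0)
  C[1][0] = min over k of (A[1][0] + B[0][0] = -1 + -3 = -4, A[1][1] + B[1][0] = -3 + 2 = -1, A[1][2] + B[2][0] = -4 + 0 = -4) = -4 (attained at k = 0)
  C[1][1] = min over k of (A[1][0] + B[0][1] = -1 + -2 = -3, A[1][1] + B[1][1] = -3 + -3 = -6, A[1][2] + B[2][1] = -4 + 7 = 3) = -6 (attained at k = 1)
  C[1][2] = min over k of (A[1][0] + B[0][2] = -1 + 3 = 2, A[1][1] + B[1][2] = -3 + -1 = -4, A[1][2] + B[2][2] = -4 + -1 = -5) = -5 (attained at k = 2)
  C[2][0] = min over k of (A[2][0] + B[0][0] = 4 + -3 = 1, A[2][1] + B[1][0] = 7 + 2 = 9, A[2][2] + B[2][0] = 2 + 0 = 2) = 1 (attained at k = 0)
  C[2][1] = min over k of (A[2][0] + B[0][1] = 4 + -2 = 2, A[2][1] + B[1][1] = 7 + -3 = 4, A[2][2] + B[2][1] = 2 + 7 = 9) = 2 (attained at k = 0)
  C[2][2] = min over k of (A[2][0] + B[0][2] = 4 + 3 = 7, A[2][1] + B[1][2] = 7 + -1 = 6, A[2][2] + B[2][2] = 2 + -1 = 1) = 1 (attained at k = 2)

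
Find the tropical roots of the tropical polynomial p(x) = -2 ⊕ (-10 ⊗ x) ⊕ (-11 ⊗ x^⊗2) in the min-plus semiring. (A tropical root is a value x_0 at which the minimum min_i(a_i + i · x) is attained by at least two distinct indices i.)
Roots: {1, 8}

Each tropical root is a break point of the lower envelope of the lines y = a_i + i · x (there are 3 lines, with slopes 0, 1, ..., 2). Only the lines that attain the minimum somewhere contribute to roots; other lines are dominated. Here the surviving (envelope) indices are i = 2, i = 1, i = 0.
Intersections between consecutive envelope lines give the roots: for adjacent envelope indices i < j the intersection is x = (a_i − a_j) / (j − i). Reading off the sorted break points: {1, 8}.
Verification: at each break x_0, at least two indices attain the minimum of min_i(a_i + i · x_0).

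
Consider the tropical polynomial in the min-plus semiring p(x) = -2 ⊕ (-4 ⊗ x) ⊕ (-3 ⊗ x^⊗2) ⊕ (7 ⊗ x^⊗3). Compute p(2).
p(2) = -2

A tropical monomial a ⊗ x^⊗i evaluates to a + i · x. Evaluating each term at x = 2:
  Term 0 contributes -2 + 0 · 2 = -2
  Term 1 contributes -4 + 1 · 2 = -2
  Term 2 contributes -3 + 2 · 2 = 1
  Term 3 contributes 7 + 3 · 2 = 13
p(2) = ⊕ of these = min[-2, -2, 1, 13] = -2.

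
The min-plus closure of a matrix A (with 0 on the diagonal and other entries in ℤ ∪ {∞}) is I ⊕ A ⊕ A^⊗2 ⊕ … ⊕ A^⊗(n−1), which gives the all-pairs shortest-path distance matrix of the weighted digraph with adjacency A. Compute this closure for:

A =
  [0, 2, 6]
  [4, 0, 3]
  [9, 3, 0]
Closure =
  [0, 2, 5]
  [4, 0, 3]
  [7, 3, 0]

This is the Floyd-Warshall all-pairs shortest-path computation. For each intermediate vertex k = 0, 1, …, 2, update dist[i][j] ← min(dist[i][j], dist[i][k] + dist[k][j]). The final matrix gives, for each (i, j), the minimum total weight of any directed path from i to j (possibly empty when i = j).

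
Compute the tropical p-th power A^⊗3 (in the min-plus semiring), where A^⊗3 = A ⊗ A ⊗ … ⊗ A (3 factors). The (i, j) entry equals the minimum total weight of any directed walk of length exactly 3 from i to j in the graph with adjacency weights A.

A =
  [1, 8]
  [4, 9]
A^⊗3 =
  [3, 10]
  [6, 13]

Each entry (A^⊗3)_ij equals the minimum over all length-3 walks i = v_0 → v_1 → … → v_3 = j of Σ_t A[v_t][v_{t+1}]. For example, for (i, j) = (0, 1) we minimise over 4 possible intermediate vertex sequences; the minimum is 10, attained along the walk 0 → 0 → 0 → 1.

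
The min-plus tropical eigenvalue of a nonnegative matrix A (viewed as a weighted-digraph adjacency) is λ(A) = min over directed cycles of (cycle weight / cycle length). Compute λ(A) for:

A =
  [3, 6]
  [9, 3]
λ(A) = 3

Enumerate directed cycles and compute their means (weight / length). Sample:
  cycle 0 → 0: weight = 3, length = 1, mean = 3/1 ≈ 3.000
  cycle 1 → 1: weight = 3, length = 1, mean = 3/1 ≈ 3.000
  cycle 0 → 1 → 0: weight = 15, length = 2, mean = 15/2 ≈ 7.500
  cycle 1 → 0 → 1: weight = 15, length = 2, mean = 15/2 ≈ 7.500
Minimum mean = 3.000, attained e.g. along the cycle 0 → 0 with weight 3 and length 1. So λ(A) = 3/1 = 3.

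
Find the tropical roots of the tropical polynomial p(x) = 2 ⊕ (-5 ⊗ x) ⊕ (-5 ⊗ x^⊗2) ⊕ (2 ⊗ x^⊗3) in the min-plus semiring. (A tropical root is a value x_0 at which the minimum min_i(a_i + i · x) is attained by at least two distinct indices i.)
Roots: {-7, 0, 7}

Each tropical root is a break point of the lower envelope of the lines y = a_i + i · x (there are 4 lines, with slopes 0, 1, ..., 3). Only the lines that attain the minimum somewhere contribute to roots; other lines are dominated. Here the surviving (envelope) indices are i = 3, i = 2, i = 1, i = 0.
Intersections between consecutive envelope lines give the roots: for adjacent envelope indices i < j the intersection is x = (a_i − a_j) / (j − i). Reading off the sorted break points: {-7, 0, 7}.
Verification: at each break x_0, at least two indices attain the minimum of min_i(a_i + i · x_0).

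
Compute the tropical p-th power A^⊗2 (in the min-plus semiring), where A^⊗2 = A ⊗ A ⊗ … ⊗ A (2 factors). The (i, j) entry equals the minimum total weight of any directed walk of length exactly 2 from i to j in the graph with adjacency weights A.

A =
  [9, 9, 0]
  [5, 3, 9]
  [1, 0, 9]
A^⊗2 =
  [1, 0, 9]
  [8, 6, 5]
  [5, 3, 1]

Each entry (A^⊗2)_ij equals the minimum over all length-2 walks i = v_0 → v_1 → … → v_2 = j of Σ_t A[v_t][v_{t+1}]. For example, for (i, j) = (0, 2) we minimise over 3 possible intermediate vertex sequences; the minimum is 9, attained along the walk 0 → 0 → 2.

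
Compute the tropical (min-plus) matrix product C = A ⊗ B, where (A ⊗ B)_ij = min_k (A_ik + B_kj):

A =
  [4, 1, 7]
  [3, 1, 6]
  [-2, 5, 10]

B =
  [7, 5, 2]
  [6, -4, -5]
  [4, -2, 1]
A ⊗ B =
  [7, -3, -4]
  [7, -3, -4]
  [5, 1, 0]

Apply the min-plus product entry-by-entry:
  C[0][0] = min over k of (A[0][0] + B[0][0] = 4 + 7 = 11, A[0][1] + B[1][0] = 1 + 6 = 7, A[0][2] + B[2][0] = 7 + 4 = 11) = 7 (attained at k = 1)
  C[0][1] = min over k of (A[0][0] + B[0][1] = 4 + 5 = 9, A[0][1] + B[1][1] = 1 + -4 = -3, A[0][2] + B[2][1] = 7 + -2 = 5) = -3 (attained at k = 1)
  C[0][2] = min over k of (A[0][0] + B[0][2] = 4 + 2 = 6, A[0][1] + B[1][2] = 1 + -5 = -4, A[0][2] + B[2][2] = 7 + 1 = 8) = -4 (attained at k = 1)
  C[1][0] = min over k of (A[1][0] + B[0][0] = 3 + 7 = 10, A[1][1] + B[1][0] = 1 + 6 = 7, A[1][2] + B[2][0] = 6 + 4 = 10) = 7 (attained at k = 1)
  C[1][1] = min over k of (A[1][0] + B[0][1] = 3 + 5 = 8, A[1][1] + B[1][1] = 1 + -4 = -3, A[1][2] + B[2][1] = 6 + -2 = 4) = -3 (attained at k = 1)
  C[1][2] = min over k of (A[1][0] + B[0][2] = 3 + 2 = 5, A[1][1] + B[1][2] = 1 + -5 = -4, A[1][2] + B[2][2] = 6 + 1 = 7) = -4 (attained at k = 1)
  C[2][0] = min over k of (A[2][0] + B[0][0] = -2 + 7 = 5, A[2][1] + B[1][0] = 5 + 6 = 11, A[2][2] + B[2][0] = 10 + 4 = 14) = 5 (attained at k = 0)
  C[2][1] = min over k of (A[2][0] + B[0][1] = -2 + 5 = 3, A[2][1] + B[1][1] = 5 + -4 = 1, A[2][2] + B[2][1] = 10 + -2 = 8) = 1 (attained at k = 1)
  C[2][2] = min over k of (A[2][0] + B[0][2] = -2 + 2 = 0, A[2][1] + B[1][2] = 5 + -5 = 0, A[2][2] + B[2][2] = 10 + 1 = 11) = 0 (attained at k = 0)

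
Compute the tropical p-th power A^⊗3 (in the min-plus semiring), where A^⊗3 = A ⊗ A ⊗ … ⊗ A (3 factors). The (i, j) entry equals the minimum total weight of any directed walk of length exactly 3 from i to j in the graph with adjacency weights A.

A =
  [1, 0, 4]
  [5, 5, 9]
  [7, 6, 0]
A^⊗3 =
  [3, 2, 4]
  [7, 6, 9]
  [7, 6, 0]

Each entry (A^⊗3)_ij equals the minimum over all length-3 walks i = v_0 → v_1 → … → v_3 = j of Σ_t A[v_t][v_{t+1}]. For example, for (i, j) = (0, 2) we minimise over 9 possible intermediate vertex sequences; the minimum is 4, attained along the walk 0 → 2 → 2 → 2.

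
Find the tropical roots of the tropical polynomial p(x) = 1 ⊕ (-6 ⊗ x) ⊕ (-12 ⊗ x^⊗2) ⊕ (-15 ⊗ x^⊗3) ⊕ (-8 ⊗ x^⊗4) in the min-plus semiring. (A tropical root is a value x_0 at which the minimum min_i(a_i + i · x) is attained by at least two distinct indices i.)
Roots: {-7, 3, 6, 7}

Each tropical root is a break point of the lower envelope of the lines y = a_i + i · x (there are 5 lines, with slopes 0, 1, ..., 4). Only the lines that attain the minimum somewhere contribute to roots; other lines are dominated. Here the surviving (envelope) indices are i = 4, i = 3, i = 2, i = 1, i = 0.
Intersections between consecutive envelope lines give the roots: for adjacent envelope indices i < j the intersection is x = (a_i − a_j) / (j − i). Reading off the sorted break points: {-7, 3, 6, 7}.
Verification: at each break x_0, at least two indices attain the minimum of min_i(a_i + i · x_0).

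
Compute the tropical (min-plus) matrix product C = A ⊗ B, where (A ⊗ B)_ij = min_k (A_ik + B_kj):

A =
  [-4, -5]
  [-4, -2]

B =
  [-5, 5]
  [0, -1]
A ⊗ B =
  [-9, -6]
  [-9, -3]

Apply the min-plus product entry-by-entry:
  C[0][0] = min over k of (A[0][0] + B[0][0] = -4 + -5 = -9, A[0][1] + B[1][0] = -5 + 0 = -5) = -9 (attained at k = 0)
  C[0][1] = min over k of (A[0][0] + B[0][1] = -4 + 5 = 1, A[0][1] + B[1][1] = -5 + -1 = -6) = -6 (attained at k = 1)
  C[1][0] = min over k of (A[1][0] + B[0][0] = -4 + -5 = -9, A[1][1] + B[1][0] = -2 + 0 = -2) = -9 (attained at k = 0)
  C[1][1] = min over k of (A[1][0] + B[0][1] = -4 + 5 = 1, A[1][1] + B[1][1] = -2 + -1 = -3) = -3 (attained at k = 1)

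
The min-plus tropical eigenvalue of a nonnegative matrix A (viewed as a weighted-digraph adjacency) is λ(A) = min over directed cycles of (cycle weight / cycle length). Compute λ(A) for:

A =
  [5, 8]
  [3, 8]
λ(A) = 5

Enumerate directed cycles and compute their means (weight / length). Sample:
  cycle 0 → 0: weight = 5, length = 1, mean = 5/1 ≈ 5.000
  cycle 1 → 1: weight = 8, length = 1, mean = 8/1 ≈ 8.000
  cycle 0 → 1 → 0: weight = 11, length = 2, mean = 11/2 ≈ 5.500
  cycle 1 → 0 → 1: weight = 11, length = 2, mean = 11/2 ≈ 5.500
Minimum mean = 5.000, attained e.g. along the cycle 0 → 0 with weight 5 and length 1. So λ(A) = 5/1 = 5.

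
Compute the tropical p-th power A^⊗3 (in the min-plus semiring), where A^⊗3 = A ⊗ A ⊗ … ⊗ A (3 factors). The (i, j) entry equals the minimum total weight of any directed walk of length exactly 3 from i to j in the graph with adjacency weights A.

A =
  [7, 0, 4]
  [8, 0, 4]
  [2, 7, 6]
A^⊗3 =
  [6, 0, 4]
  [6, 0, 4]
  [8, 2, 6]

Each entry (A^⊗3)_ij equals the minimum over all length-3 walks i = v_0 → v_1 → … → v_3 = j of Σ_t A[v_t][v_{t+1}]. For example, for (i, j) = (0, 2) we minimise over 9 possible intermediate vertex sequences; the minimum is 4, attained along the walk 0 → 1 → 1 → 2.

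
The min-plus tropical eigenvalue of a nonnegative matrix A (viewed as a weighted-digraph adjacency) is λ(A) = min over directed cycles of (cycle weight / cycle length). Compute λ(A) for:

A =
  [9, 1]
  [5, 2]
λ(A) = 2

Enumerate directed cycles and compute their means (weight / length). Sample:
  cycle 0 → 0: weight = 9, length = 1, mean = 9/1 ≈ 9.000
  cycle 1 → 1: weight = 2, length = 1, mean = 2/1 ≈ 2.000
  cycle 0 → 1 → 0: weight = 6, length = 2, mean = 6/2 ≈ 3.000
  cycle 1 → 0 → 1: weight = 6, length = 2, mean = 6/2 ≈ 3.000
Minimum mean = 2.000, attained e.g. along the cycle 1 → 1 with weight 2 and length 1. So λ(A) = 2/1 = 2.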